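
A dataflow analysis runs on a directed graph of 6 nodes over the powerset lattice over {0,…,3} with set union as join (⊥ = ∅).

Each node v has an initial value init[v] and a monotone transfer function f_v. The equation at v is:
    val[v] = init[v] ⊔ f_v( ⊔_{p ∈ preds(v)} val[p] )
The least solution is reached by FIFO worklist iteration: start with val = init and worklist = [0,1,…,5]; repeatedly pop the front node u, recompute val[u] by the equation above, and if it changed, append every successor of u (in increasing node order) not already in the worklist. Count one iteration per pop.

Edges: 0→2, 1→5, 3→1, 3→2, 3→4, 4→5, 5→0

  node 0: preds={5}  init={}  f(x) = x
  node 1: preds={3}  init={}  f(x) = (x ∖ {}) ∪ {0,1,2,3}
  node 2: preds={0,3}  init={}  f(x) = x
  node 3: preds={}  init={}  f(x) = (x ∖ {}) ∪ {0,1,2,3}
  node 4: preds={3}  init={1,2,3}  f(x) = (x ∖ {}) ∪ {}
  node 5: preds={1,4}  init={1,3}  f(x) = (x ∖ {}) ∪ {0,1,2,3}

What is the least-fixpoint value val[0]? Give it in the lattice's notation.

{0,1,2,3}

Worklist (10 pops):
  #1 pop 0: in={1,3} → {1,3} (was {}); enqueue []
  #2 pop 1: in={} → {0,1,2,3} (was {}); enqueue []
  #3 pop 2: in={1,3} → {1,3} (was {}); enqueue []
  #4 pop 3: in={} → {0,1,2,3} (was {}); enqueue [1,2]
  #5 pop 4: in={0,1,2,3} → {0,1,2,3} (was {1,2,3}); enqueue []
  #6 pop 5: in={0,1,2,3} → {0,1,2,3} (was {1,3}); enqueue [0]
  #7 pop 1: in={0,1,2,3} → {0,1,2,3} (no change)
  #8 pop 2: in={0,1,2,3} → {0,1,2,3} (was {1,3}); enqueue []
  #9 pop 0: in={0,1,2,3} → {0,1,2,3} (was {1,3}); enqueue [2]
  #10 pop 2: in={0,1,2,3} → {0,1,2,3} (no change)

Fixpoint:
  val[0] = {0,1,2,3}
  val[1] = {0,1,2,3}
  val[2] = {0,1,2,3}
  val[3] = {0,1,2,3}
  val[4] = {0,1,2,3}
  val[5] = {0,1,2,3}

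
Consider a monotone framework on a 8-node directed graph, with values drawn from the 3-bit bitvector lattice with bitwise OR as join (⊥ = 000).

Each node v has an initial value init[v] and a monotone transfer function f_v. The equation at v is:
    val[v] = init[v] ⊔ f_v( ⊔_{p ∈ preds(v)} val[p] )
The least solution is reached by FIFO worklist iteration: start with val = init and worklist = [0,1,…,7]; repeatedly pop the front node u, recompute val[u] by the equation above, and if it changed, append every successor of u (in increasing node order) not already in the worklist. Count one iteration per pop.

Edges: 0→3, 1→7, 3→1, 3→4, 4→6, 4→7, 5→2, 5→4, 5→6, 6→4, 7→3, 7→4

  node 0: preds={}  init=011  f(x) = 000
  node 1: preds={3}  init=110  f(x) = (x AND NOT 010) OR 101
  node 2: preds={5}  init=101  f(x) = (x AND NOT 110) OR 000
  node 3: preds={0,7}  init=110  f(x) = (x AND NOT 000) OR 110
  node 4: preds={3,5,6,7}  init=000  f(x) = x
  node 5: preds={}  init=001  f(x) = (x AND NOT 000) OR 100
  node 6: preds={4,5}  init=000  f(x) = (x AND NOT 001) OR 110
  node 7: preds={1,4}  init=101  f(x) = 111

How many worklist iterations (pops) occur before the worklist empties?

Worklist (12 pops):
  #1 pop 0: in=000 → 011 (no change)
  #2 pop 1: in=110 → 111 (was 110); enqueue []
  #3 pop 2: in=001 → 101 (no change)
  #4 pop 3: in=111 → 111 (was 110); enqueue [1]
  #5 pop 4: in=111 → 111 (was 000); enqueue []
  #6 pop 5: in=000 → 101 (was 001); enqueue [2,4]
  #7 pop 6: in=111 → 110 (was 000); enqueue []
  #8 pop 7: in=111 → 111 (was 101); enqueue [3]
  #9 pop 1: in=111 → 111 (no change)
  #10 pop 2: in=101 → 101 (no change)
  #11 pop 4: in=111 → 111 (no change)
  #12 pop 3: in=111 → 111 (no change)

Fixpoint:
  val[0] = 011
  val[1] = 111
  val[2] = 101
  val[3] = 111
  val[4] = 111
  val[5] = 101
  val[6] = 110
  val[7] = 111

12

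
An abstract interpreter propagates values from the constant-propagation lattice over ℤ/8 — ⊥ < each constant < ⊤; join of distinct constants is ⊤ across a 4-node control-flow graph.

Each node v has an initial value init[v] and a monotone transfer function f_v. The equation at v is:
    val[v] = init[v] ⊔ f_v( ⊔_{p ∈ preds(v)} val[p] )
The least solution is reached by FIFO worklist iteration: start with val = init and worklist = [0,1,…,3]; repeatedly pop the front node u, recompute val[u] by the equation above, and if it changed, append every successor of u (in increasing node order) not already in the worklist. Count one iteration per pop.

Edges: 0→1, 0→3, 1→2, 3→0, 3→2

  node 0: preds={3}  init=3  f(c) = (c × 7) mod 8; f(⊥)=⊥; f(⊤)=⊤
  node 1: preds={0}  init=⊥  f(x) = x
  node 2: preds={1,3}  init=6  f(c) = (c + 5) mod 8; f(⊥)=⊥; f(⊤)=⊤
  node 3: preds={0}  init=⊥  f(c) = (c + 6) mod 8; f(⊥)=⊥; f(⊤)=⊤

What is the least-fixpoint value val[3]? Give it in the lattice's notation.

⊤

Trace (10 dequeues):
  [1] u=0 | in ⊥ | out 3 | ==
  [2] u=1 | in 3 | out 3 | prev ⊥ | push {}
  [3] u=2 | in 3 | out ⊤ | prev 6 | push {}
  [4] u=3 | in 3 | out 1 | prev ⊥ | push {0,2}
  [5] u=0 | in 1 | out ⊤ | prev 3 | push {1,3}
  [6] u=2 | in ⊤ | out ⊤ | ==
  [7] u=1 | in ⊤ | out ⊤ | prev 3 | push {2}
  [8] u=3 | in ⊤ | out ⊤ | prev 1 | push {0}
  [9] u=2 | in ⊤ | out ⊤ | ==
  [10] u=0 | in ⊤ | out ⊤ | ==

Converged values:
  [0] ⊤
  [1] ⊤
  [2] ⊤
  [3] ⊤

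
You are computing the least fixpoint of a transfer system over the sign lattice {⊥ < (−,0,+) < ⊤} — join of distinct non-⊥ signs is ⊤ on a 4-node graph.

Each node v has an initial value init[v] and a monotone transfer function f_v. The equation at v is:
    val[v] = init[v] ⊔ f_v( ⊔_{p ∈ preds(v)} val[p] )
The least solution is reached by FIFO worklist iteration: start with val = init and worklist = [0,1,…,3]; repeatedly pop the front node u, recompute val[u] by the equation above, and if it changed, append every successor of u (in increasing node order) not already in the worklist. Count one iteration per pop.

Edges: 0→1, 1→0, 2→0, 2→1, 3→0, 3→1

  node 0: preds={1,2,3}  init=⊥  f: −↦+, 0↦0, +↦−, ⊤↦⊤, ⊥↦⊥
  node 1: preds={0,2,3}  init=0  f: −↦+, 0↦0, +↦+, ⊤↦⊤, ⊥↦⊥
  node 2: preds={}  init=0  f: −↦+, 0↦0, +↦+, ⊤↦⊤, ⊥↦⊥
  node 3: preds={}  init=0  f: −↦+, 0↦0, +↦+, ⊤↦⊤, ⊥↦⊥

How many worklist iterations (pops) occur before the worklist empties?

Iteration log — 4 steps:
  step 1. node 0  ⊔preds=0  new=0  old=⊥  +wl: 
  step 2. node 1  ⊔preds=0  new=0  stable
  step 3. node 2  ⊔preds=⊥  new=0  stable
  step 4. node 3  ⊔preds=⊥  new=0  stable

Least fixpoint reached:
  node 0: 0
  node 1: 0
  node 2: 0
  node 3: 0

4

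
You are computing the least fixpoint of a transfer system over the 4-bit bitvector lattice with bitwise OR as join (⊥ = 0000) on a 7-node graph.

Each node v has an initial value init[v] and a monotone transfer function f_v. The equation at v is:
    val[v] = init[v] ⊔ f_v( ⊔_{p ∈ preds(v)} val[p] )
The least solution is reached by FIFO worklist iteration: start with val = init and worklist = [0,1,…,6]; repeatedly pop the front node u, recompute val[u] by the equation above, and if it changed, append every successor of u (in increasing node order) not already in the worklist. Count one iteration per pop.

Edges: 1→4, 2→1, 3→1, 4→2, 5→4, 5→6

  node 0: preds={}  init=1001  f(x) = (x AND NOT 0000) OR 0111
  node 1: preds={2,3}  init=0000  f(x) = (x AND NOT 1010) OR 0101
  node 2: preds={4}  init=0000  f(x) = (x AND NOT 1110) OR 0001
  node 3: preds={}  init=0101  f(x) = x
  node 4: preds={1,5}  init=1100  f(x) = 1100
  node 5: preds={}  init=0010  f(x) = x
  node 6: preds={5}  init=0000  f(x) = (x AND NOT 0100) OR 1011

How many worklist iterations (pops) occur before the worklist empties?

8

Iteration log — 8 steps:
  step 1. node 0  ⊔preds=0000  new=1111  old=1001  +wl: 
  step 2. node 1  ⊔preds=0101  new=0101  old=0000  +wl: 
  step 3. node 2  ⊔preds=1100  new=0001  old=0000  +wl: 1
  step 4. node 3  ⊔preds=0000  new=0101  stable
  step 5. node 4  ⊔preds=0111  new=1100  stable
  step 6. node 5  ⊔preds=0000  new=0010  stable
  step 7. node 6  ⊔preds=0010  new=1011  old=0000  +wl: 
  step 8. node 1  ⊔preds=0101  new=0101  stable

Least fixpoint reached:
  node 0: 1111
  node 1: 0101
  node 2: 0001
  node 3: 0101
  node 4: 1100
  node 5: 0010
  node 6: 1011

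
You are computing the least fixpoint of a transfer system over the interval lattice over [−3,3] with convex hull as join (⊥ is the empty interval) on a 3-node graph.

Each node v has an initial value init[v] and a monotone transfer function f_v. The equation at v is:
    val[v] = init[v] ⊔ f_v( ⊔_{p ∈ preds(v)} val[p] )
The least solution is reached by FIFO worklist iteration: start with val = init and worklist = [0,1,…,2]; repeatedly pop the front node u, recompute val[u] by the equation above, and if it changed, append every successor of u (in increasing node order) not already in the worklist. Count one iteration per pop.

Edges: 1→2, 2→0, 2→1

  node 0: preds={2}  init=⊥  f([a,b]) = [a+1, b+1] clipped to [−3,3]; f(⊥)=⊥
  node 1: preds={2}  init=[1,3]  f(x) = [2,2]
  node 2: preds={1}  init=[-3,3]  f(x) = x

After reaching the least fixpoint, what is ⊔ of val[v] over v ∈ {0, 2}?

[-3,3]

Worklist (3 pops):
  #1 pop 0: in=[-3,3] → [-2,3] (was ⊥); enqueue []
  #2 pop 1: in=[-3,3] → [1,3] (no change)
  #3 pop 2: in=[1,3] → [-3,3] (no change)

Fixpoint:
  val[0] = [-2,3]
  val[1] = [1,3]
  val[2] = [-3,3]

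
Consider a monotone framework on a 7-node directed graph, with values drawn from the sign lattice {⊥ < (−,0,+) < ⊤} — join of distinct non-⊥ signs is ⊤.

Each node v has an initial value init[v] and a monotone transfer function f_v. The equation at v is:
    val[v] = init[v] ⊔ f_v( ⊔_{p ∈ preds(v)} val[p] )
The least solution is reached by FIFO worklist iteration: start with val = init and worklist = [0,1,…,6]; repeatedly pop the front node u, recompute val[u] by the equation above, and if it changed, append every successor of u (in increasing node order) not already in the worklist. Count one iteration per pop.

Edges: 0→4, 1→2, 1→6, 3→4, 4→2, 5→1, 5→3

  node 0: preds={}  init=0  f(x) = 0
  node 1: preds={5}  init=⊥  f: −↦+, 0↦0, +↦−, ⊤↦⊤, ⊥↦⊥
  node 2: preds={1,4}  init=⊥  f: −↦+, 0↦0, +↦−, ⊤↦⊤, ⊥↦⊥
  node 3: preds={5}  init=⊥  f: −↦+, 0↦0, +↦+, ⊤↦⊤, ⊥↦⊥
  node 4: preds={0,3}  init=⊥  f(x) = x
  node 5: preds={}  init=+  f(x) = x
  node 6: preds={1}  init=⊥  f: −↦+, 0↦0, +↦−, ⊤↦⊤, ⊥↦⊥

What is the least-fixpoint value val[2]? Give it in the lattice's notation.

⊤

Worklist (8 pops):
  #1 pop 0: in=⊥ → 0 (no change)
  #2 pop 1: in=+ → − (was ⊥); enqueue []
  #3 pop 2: in=− → + (was ⊥); enqueue []
  #4 pop 3: in=+ → + (was ⊥); enqueue []
  #5 pop 4: in=⊤ → ⊤ (was ⊥); enqueue [2]
  #6 pop 5: in=⊥ → + (no change)
  #7 pop 6: in=− → + (was ⊥); enqueue []
  #8 pop 2: in=⊤ → ⊤ (was +); enqueue []

Fixpoint:
  val[0] = 0
  val[1] = −
  val[2] = ⊤
  val[3] = +
  val[4] = ⊤
  val[5] = +
  val[6] = +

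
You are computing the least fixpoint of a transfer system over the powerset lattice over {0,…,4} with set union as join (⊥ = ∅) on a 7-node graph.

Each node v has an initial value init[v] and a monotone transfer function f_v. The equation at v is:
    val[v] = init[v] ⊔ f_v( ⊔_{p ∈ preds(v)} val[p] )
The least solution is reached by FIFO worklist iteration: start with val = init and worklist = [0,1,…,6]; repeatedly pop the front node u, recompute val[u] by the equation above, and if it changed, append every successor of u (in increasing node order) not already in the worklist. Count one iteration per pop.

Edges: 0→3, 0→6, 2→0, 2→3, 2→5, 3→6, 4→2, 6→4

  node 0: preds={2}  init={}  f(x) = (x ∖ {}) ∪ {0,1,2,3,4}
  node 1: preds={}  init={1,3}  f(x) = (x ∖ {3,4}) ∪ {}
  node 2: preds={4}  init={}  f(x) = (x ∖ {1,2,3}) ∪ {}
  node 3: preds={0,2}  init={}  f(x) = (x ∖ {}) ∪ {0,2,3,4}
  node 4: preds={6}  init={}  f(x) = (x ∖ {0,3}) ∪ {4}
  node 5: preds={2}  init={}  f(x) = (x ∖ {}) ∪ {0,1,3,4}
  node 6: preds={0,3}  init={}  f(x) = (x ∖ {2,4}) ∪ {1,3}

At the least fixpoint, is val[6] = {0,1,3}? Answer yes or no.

Worklist (13 pops):
  #1 pop 0: in={} → {0,1,2,3,4} (was {}); enqueue []
  #2 pop 1: in={} → {1,3} (no change)
  #3 pop 2: in={} → {} (no change)
  #4 pop 3: in={0,1,2,3,4} → {0,1,2,3,4} (was {}); enqueue []
  #5 pop 4: in={} → {4} (was {}); enqueue [2]
  #6 pop 5: in={} → {0,1,3,4} (was {}); enqueue []
  #7 pop 6: in={0,1,2,3,4} → {0,1,3} (was {}); enqueue [4]
  #8 pop 2: in={4} → {4} (was {}); enqueue [0,3,5]
  #9 pop 4: in={0,1,3} → {1,4} (was {4}); enqueue [2]
  #10 pop 0: in={4} → {0,1,2,3,4} (no change)
  #11 pop 3: in={0,1,2,3,4} → {0,1,2,3,4} (no change)
  #12 pop 5: in={4} → {0,1,3,4} (no change)
  #13 pop 2: in={1,4} → {4} (no change)

Fixpoint:
  val[0] = {0,1,2,3,4}
  val[1] = {1,3}
  val[2] = {4}
  val[3] = {0,1,2,3,4}
  val[4] = {1,4}
  val[5] = {0,1,3,4}
  val[6] = {0,1,3}

yes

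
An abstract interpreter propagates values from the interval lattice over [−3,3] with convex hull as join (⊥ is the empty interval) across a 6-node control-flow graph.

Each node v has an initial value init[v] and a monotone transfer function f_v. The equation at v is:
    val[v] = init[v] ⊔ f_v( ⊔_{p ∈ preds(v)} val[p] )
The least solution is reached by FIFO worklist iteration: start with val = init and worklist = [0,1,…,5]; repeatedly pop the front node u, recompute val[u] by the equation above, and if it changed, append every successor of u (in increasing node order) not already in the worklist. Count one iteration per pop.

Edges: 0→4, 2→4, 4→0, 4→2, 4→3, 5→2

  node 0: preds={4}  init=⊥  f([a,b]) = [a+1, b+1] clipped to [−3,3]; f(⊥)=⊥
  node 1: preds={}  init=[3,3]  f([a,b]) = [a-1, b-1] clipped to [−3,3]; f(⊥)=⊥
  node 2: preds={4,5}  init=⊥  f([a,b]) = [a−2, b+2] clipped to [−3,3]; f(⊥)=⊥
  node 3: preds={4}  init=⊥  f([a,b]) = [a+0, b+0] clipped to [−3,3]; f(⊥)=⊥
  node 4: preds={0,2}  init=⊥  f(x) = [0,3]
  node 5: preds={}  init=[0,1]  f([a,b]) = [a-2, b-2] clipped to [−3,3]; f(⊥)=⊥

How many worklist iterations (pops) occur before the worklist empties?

10

Worklist (10 pops):
  #1 pop 0: in=⊥ → ⊥ (no change)
  #2 pop 1: in=⊥ → [3,3] (no change)
  #3 pop 2: in=[0,1] → [-2,3] (was ⊥); enqueue []
  #4 pop 3: in=⊥ → ⊥ (no change)
  #5 pop 4: in=[-2,3] → [0,3] (was ⊥); enqueue [0,2,3]
  #6 pop 5: in=⊥ → [0,1] (no change)
  #7 pop 0: in=[0,3] → [1,3] (was ⊥); enqueue [4]
  #8 pop 2: in=[0,3] → [-2,3] (no change)
  #9 pop 3: in=[0,3] → [0,3] (was ⊥); enqueue []
  #10 pop 4: in=[-2,3] → [0,3] (no change)

Fixpoint:
  val[0] = [1,3]
  val[1] = [3,3]
  val[2] = [-2,3]
  val[3] = [0,3]
  val[4] = [0,3]
  val[5] = [0,1]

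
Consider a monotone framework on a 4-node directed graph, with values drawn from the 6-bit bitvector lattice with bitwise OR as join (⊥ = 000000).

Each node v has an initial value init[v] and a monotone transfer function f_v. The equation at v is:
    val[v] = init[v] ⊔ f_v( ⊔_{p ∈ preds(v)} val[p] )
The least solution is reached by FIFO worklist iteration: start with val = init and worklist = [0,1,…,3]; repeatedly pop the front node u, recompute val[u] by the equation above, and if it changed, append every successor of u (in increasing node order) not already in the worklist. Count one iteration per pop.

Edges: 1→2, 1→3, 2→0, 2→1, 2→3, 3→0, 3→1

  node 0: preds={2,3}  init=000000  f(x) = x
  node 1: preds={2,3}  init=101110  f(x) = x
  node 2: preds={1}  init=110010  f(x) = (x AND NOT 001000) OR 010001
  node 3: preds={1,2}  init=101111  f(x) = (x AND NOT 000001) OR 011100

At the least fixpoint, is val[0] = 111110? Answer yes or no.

no

Iteration log — 6 steps:
  step 1. node 0  ⊔preds=111111  new=111111  old=000000  +wl: 
  step 2. node 1  ⊔preds=111111  new=111111  old=101110  +wl: 
  step 3. node 2  ⊔preds=111111  new=110111  old=110010  +wl: 0,1
  step 4. node 3  ⊔preds=111111  new=111111  old=101111  +wl: 
  step 5. node 0  ⊔preds=111111  new=111111  stable
  step 6. node 1  ⊔preds=111111  new=111111  stable

Least fixpoint reached:
  node 0: 111111
  node 1: 111111
  node 2: 110111
  node 3: 111111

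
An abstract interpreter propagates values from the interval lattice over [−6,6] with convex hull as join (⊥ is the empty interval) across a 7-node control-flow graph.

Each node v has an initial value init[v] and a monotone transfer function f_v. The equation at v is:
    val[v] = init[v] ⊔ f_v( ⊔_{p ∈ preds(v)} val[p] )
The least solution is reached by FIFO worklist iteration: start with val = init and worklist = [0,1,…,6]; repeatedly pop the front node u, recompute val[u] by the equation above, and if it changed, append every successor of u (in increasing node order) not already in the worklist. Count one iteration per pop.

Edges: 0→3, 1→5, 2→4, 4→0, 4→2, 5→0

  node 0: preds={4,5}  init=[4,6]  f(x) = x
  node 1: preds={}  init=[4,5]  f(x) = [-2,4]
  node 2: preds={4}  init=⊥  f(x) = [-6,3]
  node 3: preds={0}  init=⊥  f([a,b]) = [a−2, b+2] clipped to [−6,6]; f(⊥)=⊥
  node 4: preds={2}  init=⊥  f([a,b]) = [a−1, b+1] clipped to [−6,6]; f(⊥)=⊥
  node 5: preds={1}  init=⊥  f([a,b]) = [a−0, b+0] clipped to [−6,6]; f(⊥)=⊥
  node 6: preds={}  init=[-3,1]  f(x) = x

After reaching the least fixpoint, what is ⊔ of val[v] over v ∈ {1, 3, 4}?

[-6,6]

Trace (10 dequeues):
  [1] u=0 | in ⊥ | out [4,6] | ==
  [2] u=1 | in ⊥ | out [-2,5] | prev [4,5] | push {}
  [3] u=2 | in ⊥ | out [-6,3] | prev ⊥ | push {}
  [4] u=3 | in [4,6] | out [2,6] | prev ⊥ | push {}
  [5] u=4 | in [-6,3] | out [-6,4] | prev ⊥ | push {0,2}
  [6] u=5 | in [-2,5] | out [-2,5] | prev ⊥ | push {}
  [7] u=6 | in ⊥ | out [-3,1] | ==
  [8] u=0 | in [-6,5] | out [-6,6] | prev [4,6] | push {3}
  [9] u=2 | in [-6,4] | out [-6,3] | ==
  [10] u=3 | in [-6,6] | out [-6,6] | prev [2,6] | push {}

Converged values:
  [0] [-6,6]
  [1] [-2,5]
  [2] [-6,3]
  [3] [-6,6]
  [4] [-6,4]
  [5] [-2,5]
  [6] [-3,1]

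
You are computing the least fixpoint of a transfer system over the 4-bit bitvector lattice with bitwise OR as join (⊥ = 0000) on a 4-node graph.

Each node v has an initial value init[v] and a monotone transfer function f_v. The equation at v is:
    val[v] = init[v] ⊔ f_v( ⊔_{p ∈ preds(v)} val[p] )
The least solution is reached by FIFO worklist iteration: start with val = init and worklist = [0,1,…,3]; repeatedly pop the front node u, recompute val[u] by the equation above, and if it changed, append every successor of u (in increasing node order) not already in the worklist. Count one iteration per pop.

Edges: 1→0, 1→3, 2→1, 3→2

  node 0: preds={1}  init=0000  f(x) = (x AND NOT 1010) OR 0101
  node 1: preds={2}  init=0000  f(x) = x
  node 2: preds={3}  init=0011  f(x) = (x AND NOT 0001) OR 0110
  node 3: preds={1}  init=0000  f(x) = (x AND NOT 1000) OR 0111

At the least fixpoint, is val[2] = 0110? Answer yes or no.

Iteration log — 9 steps:
  step 1. node 0  ⊔preds=0000  new=0101  old=0000  +wl: 
  step 2. node 1  ⊔preds=0011  new=0011  old=0000  +wl: 0
  step 3. node 2  ⊔preds=0000  new=0111  old=0011  +wl: 1
  step 4. node 3  ⊔preds=0011  new=0111  old=0000  +wl: 2
  step 5. node 0  ⊔preds=0011  new=0101  stable
  step 6. node 1  ⊔preds=0111  new=0111  old=0011  +wl: 0,3
  step 7. node 2  ⊔preds=0111  new=0111  stable
  step 8. node 0  ⊔preds=0111  new=0101  stable
  step 9. node 3  ⊔preds=0111  new=0111  stable

Least fixpoint reached:
  node 0: 0101
  node 1: 0111
  node 2: 0111
  node 3: 0111

no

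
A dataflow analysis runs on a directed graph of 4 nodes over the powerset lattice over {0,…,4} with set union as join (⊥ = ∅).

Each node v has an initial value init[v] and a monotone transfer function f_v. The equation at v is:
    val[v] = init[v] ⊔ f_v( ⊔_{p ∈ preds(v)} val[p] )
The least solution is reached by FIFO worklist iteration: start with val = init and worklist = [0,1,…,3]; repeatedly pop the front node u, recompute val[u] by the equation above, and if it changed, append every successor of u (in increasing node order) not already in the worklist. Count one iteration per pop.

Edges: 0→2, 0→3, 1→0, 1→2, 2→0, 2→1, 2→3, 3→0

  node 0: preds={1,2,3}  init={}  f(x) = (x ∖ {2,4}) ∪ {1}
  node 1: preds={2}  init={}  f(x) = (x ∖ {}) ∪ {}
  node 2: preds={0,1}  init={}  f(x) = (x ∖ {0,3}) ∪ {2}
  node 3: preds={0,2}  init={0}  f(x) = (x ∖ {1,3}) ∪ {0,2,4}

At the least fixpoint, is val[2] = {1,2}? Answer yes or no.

Trace (8 dequeues):
  [1] u=0 | in {0} | out {0,1} | prev {} | push {}
  [2] u=1 | in {} | out {} | ==
  [3] u=2 | in {0,1} | out {1,2} | prev {} | push {0,1}
  [4] u=3 | in {0,1,2} | out {0,2,4} | prev {0} | push {}
  [5] u=0 | in {0,1,2,4} | out {0,1} | ==
  [6] u=1 | in {1,2} | out {1,2} | prev {} | push {0,2}
  [7] u=0 | in {0,1,2,4} | out {0,1} | ==
  [8] u=2 | in {0,1,2} | out {1,2} | ==

Converged values:
  [0] {0,1}
  [1] {1,2}
  [2] {1,2}
  [3] {0,2,4}

yes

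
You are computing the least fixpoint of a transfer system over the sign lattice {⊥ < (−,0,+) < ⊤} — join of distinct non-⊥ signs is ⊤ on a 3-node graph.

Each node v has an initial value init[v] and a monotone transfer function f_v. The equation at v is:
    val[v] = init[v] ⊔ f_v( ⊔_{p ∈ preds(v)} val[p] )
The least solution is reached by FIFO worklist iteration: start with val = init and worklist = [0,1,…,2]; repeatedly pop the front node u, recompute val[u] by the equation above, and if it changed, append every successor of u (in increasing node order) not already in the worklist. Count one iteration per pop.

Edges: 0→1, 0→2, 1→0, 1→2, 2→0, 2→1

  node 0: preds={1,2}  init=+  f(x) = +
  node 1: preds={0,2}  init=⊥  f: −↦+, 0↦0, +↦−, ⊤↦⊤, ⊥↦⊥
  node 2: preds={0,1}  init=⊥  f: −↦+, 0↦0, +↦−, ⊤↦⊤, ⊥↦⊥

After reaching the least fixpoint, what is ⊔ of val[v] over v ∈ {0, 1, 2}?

Iteration log — 7 steps:
  step 1. node 0  ⊔preds=⊥  new=+  stable
  step 2. node 1  ⊔preds=+  new=−  old=⊥  +wl: 0
  step 3. node 2  ⊔preds=⊤  new=⊤  old=⊥  +wl: 1
  step 4. node 0  ⊔preds=⊤  new=+  stable
  step 5. node 1  ⊔preds=⊤  new=⊤  old=−  +wl: 0,2
  step 6. node 0  ⊔preds=⊤  new=+  stable
  step 7. node 2  ⊔preds=⊤  new=⊤  stable

Least fixpoint reached:
  node 0: +
  node 1: ⊤
  node 2: ⊤

⊤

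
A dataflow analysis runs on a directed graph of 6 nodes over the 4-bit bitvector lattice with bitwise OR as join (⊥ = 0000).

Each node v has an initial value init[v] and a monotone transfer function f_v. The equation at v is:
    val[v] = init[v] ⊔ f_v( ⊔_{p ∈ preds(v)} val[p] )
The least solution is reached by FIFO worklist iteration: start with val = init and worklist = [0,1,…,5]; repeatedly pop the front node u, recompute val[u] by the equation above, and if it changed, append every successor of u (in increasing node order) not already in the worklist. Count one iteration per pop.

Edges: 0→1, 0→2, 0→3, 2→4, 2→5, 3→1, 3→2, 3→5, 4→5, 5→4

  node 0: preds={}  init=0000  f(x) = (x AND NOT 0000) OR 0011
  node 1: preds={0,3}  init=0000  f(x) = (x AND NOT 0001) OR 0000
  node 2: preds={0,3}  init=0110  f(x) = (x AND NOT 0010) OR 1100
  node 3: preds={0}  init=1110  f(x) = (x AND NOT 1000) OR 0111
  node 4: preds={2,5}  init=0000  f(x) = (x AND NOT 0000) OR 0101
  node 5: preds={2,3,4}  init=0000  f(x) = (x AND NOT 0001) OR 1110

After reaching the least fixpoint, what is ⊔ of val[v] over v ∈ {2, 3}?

Iteration log — 9 steps:
  step 1. node 0  ⊔preds=0000  new=0011  old=0000  +wl: 
  step 2. node 1  ⊔preds=1111  new=1110  old=0000  +wl: 
  step 3. node 2  ⊔preds=1111  new=1111  old=0110  +wl: 
  step 4. node 3  ⊔preds=0011  new=1111  old=1110  +wl: 1,2
  step 5. node 4  ⊔preds=1111  new=1111  old=0000  +wl: 
  step 6. node 5  ⊔preds=1111  new=1110  old=0000  +wl: 4
  step 7. node 1  ⊔preds=1111  new=1110  stable
  step 8. node 2  ⊔preds=1111  new=1111  stable
  step 9. node 4  ⊔preds=1111  new=1111  stable

Least fixpoint reached:
  node 0: 0011
  node 1: 1110
  node 2: 1111
  node 3: 1111
  node 4: 1111
  node 5: 1110

1111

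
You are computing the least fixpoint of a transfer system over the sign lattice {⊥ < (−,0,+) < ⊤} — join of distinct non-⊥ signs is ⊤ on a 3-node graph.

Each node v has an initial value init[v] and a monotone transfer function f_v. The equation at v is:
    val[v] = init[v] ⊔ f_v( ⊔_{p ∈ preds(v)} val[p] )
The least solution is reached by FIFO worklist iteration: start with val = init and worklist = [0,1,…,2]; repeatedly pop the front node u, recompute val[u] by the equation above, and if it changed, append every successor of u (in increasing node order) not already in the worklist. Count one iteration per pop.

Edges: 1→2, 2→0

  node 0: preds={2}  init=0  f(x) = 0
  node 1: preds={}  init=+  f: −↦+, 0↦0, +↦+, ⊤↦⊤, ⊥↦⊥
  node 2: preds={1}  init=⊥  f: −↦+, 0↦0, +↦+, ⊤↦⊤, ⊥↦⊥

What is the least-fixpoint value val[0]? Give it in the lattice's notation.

Trace (4 dequeues):
  [1] u=0 | in ⊥ | out 0 | ==
  [2] u=1 | in ⊥ | out + | ==
  [3] u=2 | in + | out + | prev ⊥ | push {0}
  [4] u=0 | in + | out 0 | ==

Converged values:
  [0] 0
  [1] +
  [2] +

0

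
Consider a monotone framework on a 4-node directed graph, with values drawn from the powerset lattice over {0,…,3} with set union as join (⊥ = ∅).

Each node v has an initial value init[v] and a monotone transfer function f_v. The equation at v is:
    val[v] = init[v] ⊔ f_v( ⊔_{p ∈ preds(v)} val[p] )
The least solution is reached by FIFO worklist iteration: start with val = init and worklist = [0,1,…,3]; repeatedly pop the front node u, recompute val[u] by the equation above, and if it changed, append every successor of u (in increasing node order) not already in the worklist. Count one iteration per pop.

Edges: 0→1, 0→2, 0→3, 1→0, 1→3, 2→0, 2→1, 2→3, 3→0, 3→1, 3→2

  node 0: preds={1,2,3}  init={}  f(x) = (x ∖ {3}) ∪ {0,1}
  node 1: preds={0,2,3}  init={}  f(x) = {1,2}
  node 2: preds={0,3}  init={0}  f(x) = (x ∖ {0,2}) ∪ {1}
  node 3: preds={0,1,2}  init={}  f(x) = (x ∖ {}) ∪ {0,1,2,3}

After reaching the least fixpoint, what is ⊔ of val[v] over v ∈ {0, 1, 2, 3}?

Worklist (10 pops):
  #1 pop 0: in={0} → {0,1} (was {}); enqueue []
  #2 pop 1: in={0,1} → {1,2} (was {}); enqueue [0]
  #3 pop 2: in={0,1} → {0,1} (was {0}); enqueue [1]
  #4 pop 3: in={0,1,2} → {0,1,2,3} (was {}); enqueue [2]
  #5 pop 0: in={0,1,2,3} → {0,1,2} (was {0,1}); enqueue [3]
  #6 pop 1: in={0,1,2,3} → {1,2} (no change)
  #7 pop 2: in={0,1,2,3} → {0,1,3} (was {0,1}); enqueue [0,1]
  #8 pop 3: in={0,1,2,3} → {0,1,2,3} (no change)
  #9 pop 0: in={0,1,2,3} → {0,1,2} (no change)
  #10 pop 1: in={0,1,2,3} → {1,2} (no change)

Fixpoint:
  val[0] = {0,1,2}
  val[1] = {1,2}
  val[2] = {0,1,3}
  val[3] = {0,1,2,3}

{0,1,2,3}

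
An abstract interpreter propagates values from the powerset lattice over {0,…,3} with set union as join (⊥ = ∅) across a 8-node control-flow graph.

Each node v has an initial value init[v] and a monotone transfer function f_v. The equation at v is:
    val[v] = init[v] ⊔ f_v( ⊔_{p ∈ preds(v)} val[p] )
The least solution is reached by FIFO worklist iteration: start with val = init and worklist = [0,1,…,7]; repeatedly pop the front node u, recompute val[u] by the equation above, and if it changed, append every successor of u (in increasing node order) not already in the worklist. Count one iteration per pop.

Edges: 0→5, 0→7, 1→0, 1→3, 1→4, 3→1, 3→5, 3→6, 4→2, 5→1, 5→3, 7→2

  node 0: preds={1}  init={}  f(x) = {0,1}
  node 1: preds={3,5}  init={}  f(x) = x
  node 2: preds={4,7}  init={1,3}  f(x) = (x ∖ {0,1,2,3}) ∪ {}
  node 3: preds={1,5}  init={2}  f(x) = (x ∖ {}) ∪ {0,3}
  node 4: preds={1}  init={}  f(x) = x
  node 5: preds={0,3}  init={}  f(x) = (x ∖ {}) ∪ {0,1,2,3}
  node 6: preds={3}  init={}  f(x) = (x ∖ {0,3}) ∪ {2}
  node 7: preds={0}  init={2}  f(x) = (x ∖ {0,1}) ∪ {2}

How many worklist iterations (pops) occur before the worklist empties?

18

Worklist (18 pops):
  #1 pop 0: in={} → {0,1} (was {}); enqueue []
  #2 pop 1: in={2} → {2} (was {}); enqueue [0]
  #3 pop 2: in={2} → {1,3} (no change)
  #4 pop 3: in={2} → {0,2,3} (was {2}); enqueue [1]
  #5 pop 4: in={2} → {2} (was {}); enqueue [2]
  #6 pop 5: in={0,1,2,3} → {0,1,2,3} (was {}); enqueue [3]
  #7 pop 6: in={0,2,3} → {2} (was {}); enqueue []
  #8 pop 7: in={0,1} → {2} (no change)
  #9 pop 0: in={2} → {0,1} (no change)
  #10 pop 1: in={0,1,2,3} → {0,1,2,3} (was {2}); enqueue [0,4]
  #11 pop 2: in={2} → {1,3} (no change)
  #12 pop 3: in={0,1,2,3} → {0,1,2,3} (was {0,2,3}); enqueue [1,5,6]
  #13 pop 0: in={0,1,2,3} → {0,1} (no change)
  #14 pop 4: in={0,1,2,3} → {0,1,2,3} (was {2}); enqueue [2]
  #15 pop 1: in={0,1,2,3} → {0,1,2,3} (no change)
  #16 pop 5: in={0,1,2,3} → {0,1,2,3} (no change)
  #17 pop 6: in={0,1,2,3} → {1,2} (was {2}); enqueue []
  #18 pop 2: in={0,1,2,3} → {1,3} (no change)

Fixpoint:
  val[0] = {0,1}
  val[1] = {0,1,2,3}
  val[2] = {1,3}
  val[3] = {0,1,2,3}
  val[4] = {0,1,2,3}
  val[5] = {0,1,2,3}
  val[6] = {1,2}
  val[7] = {2}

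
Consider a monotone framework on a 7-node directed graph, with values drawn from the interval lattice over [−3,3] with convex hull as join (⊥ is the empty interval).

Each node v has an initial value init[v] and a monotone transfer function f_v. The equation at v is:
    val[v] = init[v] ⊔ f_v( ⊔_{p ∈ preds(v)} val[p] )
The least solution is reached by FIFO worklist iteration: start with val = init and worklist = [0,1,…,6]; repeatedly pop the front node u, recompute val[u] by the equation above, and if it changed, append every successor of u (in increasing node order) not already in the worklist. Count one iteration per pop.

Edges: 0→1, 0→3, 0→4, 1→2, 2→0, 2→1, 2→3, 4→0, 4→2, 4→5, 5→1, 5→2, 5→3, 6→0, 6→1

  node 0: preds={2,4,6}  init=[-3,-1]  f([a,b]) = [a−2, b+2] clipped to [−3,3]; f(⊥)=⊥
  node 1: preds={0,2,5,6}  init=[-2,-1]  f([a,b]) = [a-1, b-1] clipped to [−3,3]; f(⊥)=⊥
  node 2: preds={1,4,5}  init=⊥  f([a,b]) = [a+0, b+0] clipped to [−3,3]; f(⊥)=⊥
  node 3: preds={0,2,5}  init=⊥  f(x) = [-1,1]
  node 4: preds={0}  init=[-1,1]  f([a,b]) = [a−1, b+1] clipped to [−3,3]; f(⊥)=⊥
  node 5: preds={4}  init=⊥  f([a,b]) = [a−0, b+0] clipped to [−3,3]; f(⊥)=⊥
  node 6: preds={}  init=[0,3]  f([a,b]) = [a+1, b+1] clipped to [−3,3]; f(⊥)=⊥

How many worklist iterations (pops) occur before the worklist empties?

13

Trace (13 dequeues):
  [1] u=0 | in [-1,3] | out [-3,3] | prev [-3,-1] | push {}
  [2] u=1 | in [-3,3] | out [-3,2] | prev [-2,-1] | push {}
  [3] u=2 | in [-3,2] | out [-3,2] | prev ⊥ | push {0,1}
  [4] u=3 | in [-3,3] | out [-1,1] | prev ⊥ | push {}
  [5] u=4 | in [-3,3] | out [-3,3] | prev [-1,1] | push {2}
  [6] u=5 | in [-3,3] | out [-3,3] | prev ⊥ | push {3}
  [7] u=6 | in ⊥ | out [0,3] | ==
  [8] u=0 | in [-3,3] | out [-3,3] | ==
  [9] u=1 | in [-3,3] | out [-3,2] | ==
  [10] u=2 | in [-3,3] | out [-3,3] | prev [-3,2] | push {0,1}
  [11] u=3 | in [-3,3] | out [-1,1] | ==
  [12] u=0 | in [-3,3] | out [-3,3] | ==
  [13] u=1 | in [-3,3] | out [-3,2] | ==

Converged values:
  [0] [-3,3]
  [1] [-3,2]
  [2] [-3,3]
  [3] [-1,1]
  [4] [-3,3]
  [5] [-3,3]
  [6] [0,3]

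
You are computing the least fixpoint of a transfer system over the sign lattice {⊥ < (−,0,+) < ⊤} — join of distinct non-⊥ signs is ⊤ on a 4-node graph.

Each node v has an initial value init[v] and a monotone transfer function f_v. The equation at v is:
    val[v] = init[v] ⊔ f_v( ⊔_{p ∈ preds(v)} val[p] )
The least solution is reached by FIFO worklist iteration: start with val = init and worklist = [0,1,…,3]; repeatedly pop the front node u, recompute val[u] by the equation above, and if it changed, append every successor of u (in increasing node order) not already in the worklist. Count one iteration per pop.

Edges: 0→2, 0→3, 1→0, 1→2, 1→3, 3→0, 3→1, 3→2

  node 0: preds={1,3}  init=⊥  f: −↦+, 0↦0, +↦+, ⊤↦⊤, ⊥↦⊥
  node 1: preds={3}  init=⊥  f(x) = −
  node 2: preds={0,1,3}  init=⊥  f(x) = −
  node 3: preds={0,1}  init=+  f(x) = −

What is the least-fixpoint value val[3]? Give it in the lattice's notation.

Trace (8 dequeues):
  [1] u=0 | in + | out + | prev ⊥ | push {}
  [2] u=1 | in + | out − | prev ⊥ | push {0}
  [3] u=2 | in ⊤ | out − | prev ⊥ | push {}
  [4] u=3 | in ⊤ | out ⊤ | prev + | push {1,2}
  [5] u=0 | in ⊤ | out ⊤ | prev + | push {3}
  [6] u=1 | in ⊤ | out − | ==
  [7] u=2 | in ⊤ | out − | ==
  [8] u=3 | in ⊤ | out ⊤ | ==

Converged values:
  [0] ⊤
  [1] −
  [2] −
  [3] ⊤

⊤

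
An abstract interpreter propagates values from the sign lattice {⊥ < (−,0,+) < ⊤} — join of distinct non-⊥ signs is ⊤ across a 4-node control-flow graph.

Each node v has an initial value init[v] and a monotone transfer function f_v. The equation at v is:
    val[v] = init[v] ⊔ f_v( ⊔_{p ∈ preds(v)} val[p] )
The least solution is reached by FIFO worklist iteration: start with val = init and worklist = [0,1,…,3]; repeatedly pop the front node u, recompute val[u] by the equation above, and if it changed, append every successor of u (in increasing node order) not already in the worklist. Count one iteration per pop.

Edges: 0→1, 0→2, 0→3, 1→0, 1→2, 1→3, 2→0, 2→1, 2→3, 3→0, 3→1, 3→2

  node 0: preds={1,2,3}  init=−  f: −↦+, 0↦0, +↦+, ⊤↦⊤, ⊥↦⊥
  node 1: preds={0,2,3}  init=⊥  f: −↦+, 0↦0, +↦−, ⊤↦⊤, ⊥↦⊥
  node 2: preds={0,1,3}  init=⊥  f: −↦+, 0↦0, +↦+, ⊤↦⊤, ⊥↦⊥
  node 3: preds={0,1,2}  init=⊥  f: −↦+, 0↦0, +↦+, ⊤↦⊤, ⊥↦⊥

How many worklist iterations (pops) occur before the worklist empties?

Iteration log — 9 steps:
  step 1. node 0  ⊔preds=⊥  new=−  stable
  step 2. node 1  ⊔preds=−  new=+  old=⊥  +wl: 0
  step 3. node 2  ⊔preds=⊤  new=⊤  old=⊥  +wl: 1
  step 4. node 3  ⊔preds=⊤  new=⊤  old=⊥  +wl: 2
  step 5. node 0  ⊔preds=⊤  new=⊤  old=−  +wl: 3
  step 6. node 1  ⊔preds=⊤  new=⊤  old=+  +wl: 0
  step 7. node 2  ⊔preds=⊤  new=⊤  stable
  step 8. node 3  ⊔preds=⊤  new=⊤  stable
  step 9. node 0  ⊔preds=⊤  new=⊤  stable

Least fixpoint reached:
  node 0: ⊤
  node 1: ⊤
  node 2: ⊤
  node 3: ⊤

9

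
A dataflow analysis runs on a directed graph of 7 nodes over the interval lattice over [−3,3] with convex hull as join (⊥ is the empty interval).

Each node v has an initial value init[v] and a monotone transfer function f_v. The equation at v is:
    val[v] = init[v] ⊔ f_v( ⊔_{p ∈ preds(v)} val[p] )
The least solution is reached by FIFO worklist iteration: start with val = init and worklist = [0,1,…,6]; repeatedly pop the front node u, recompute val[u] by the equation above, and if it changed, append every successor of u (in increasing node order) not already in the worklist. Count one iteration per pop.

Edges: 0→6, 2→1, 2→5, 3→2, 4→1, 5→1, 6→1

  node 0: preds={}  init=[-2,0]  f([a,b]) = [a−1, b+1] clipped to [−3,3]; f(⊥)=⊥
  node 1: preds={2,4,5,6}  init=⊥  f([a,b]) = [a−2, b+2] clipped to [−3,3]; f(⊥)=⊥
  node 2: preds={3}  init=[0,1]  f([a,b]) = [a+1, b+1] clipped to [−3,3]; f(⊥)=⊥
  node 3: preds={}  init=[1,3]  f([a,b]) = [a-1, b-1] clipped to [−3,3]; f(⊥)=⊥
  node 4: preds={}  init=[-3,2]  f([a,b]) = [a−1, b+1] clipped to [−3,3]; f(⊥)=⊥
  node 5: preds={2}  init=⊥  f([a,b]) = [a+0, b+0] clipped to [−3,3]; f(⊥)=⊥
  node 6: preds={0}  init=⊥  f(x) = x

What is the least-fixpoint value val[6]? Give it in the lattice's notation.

[-2,0]

Worklist (8 pops):
  #1 pop 0: in=⊥ → [-2,0] (no change)
  #2 pop 1: in=[-3,2] → [-3,3] (was ⊥); enqueue []
  #3 pop 2: in=[1,3] → [0,3] (was [0,1]); enqueue [1]
  #4 pop 3: in=⊥ → [1,3] (no change)
  #5 pop 4: in=⊥ → [-3,2] (no change)
  #6 pop 5: in=[0,3] → [0,3] (was ⊥); enqueue []
  #7 pop 6: in=[-2,0] → [-2,0] (was ⊥); enqueue []
  #8 pop 1: in=[-3,3] → [-3,3] (no change)

Fixpoint:
  val[0] = [-2,0]
  val[1] = [-3,3]
  val[2] = [0,3]
  val[3] = [1,3]
  val[4] = [-3,2]
  val[5] = [0,3]
  val[6] = [-2,0]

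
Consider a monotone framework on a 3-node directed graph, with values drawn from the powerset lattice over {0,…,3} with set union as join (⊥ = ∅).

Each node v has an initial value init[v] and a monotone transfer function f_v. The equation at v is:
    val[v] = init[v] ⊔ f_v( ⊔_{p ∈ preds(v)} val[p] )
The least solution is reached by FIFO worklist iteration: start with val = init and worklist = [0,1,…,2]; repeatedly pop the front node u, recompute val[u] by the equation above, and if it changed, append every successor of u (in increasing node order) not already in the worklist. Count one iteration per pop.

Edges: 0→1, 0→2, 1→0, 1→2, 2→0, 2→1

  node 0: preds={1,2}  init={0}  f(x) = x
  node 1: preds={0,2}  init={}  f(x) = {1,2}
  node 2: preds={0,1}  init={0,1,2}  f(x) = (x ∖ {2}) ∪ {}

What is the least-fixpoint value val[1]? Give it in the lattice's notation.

Trace (4 dequeues):
  [1] u=0 | in {0,1,2} | out {0,1,2} | prev {0} | push {}
  [2] u=1 | in {0,1,2} | out {1,2} | prev {} | push {0}
  [3] u=2 | in {0,1,2} | out {0,1,2} | ==
  [4] u=0 | in {0,1,2} | out {0,1,2} | ==

Converged values:
  [0] {0,1,2}
  [1] {1,2}
  [2] {0,1,2}

{1,2}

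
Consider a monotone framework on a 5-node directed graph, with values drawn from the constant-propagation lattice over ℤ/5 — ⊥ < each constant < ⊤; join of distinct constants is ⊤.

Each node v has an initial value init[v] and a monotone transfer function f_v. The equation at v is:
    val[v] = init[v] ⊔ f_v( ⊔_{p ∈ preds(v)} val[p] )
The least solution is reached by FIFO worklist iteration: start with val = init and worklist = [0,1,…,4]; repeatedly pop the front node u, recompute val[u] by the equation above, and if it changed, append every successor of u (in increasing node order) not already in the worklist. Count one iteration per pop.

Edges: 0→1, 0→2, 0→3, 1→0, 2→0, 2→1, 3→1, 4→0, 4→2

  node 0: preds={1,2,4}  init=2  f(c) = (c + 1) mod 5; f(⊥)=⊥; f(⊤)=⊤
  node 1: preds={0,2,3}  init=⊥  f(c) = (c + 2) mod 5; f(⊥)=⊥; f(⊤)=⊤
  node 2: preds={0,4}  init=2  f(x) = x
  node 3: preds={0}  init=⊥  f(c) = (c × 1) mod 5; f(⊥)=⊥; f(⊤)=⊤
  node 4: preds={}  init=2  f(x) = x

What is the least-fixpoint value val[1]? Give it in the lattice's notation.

⊤

Worklist (7 pops):
  #1 pop 0: in=2 → ⊤ (was 2); enqueue []
  #2 pop 1: in=⊤ → ⊤ (was ⊥); enqueue [0]
  #3 pop 2: in=⊤ → ⊤ (was 2); enqueue [1]
  #4 pop 3: in=⊤ → ⊤ (was ⊥); enqueue []
  #5 pop 4: in=⊥ → 2 (no change)
  #6 pop 0: in=⊤ → ⊤ (no change)
  #7 pop 1: in=⊤ → ⊤ (no change)

Fixpoint:
  val[0] = ⊤
  val[1] = ⊤
  val[2] = ⊤
  val[3] = ⊤
  val[4] = 2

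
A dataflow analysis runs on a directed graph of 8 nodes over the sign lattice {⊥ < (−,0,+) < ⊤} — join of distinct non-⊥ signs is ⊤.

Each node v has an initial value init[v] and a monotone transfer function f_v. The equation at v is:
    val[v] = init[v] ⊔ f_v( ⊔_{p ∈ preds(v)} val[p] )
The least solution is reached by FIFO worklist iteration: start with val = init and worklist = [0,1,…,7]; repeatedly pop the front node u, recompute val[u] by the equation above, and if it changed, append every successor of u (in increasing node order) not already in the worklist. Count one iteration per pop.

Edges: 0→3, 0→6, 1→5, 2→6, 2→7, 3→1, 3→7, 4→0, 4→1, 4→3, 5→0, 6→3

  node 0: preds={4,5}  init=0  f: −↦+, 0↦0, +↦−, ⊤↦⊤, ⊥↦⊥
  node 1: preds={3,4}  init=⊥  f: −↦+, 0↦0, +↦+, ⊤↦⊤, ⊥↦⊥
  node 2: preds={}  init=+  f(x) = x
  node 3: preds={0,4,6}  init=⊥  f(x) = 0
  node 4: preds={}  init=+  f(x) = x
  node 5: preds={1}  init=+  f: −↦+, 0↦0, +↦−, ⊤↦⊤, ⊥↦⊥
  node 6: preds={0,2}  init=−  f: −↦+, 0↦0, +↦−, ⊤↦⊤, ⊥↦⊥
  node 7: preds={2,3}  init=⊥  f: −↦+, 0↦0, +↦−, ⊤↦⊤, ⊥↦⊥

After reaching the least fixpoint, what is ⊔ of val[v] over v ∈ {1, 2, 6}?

⊤

Trace (12 dequeues):
  [1] u=0 | in + | out ⊤ | prev 0 | push {}
  [2] u=1 | in + | out + | prev ⊥ | push {}
  [3] u=2 | in ⊥ | out + | ==
  [4] u=3 | in ⊤ | out 0 | prev ⊥ | push {1}
  [5] u=4 | in ⊥ | out + | ==
  [6] u=5 | in + | out ⊤ | prev + | push {0}
  [7] u=6 | in ⊤ | out ⊤ | prev − | push {3}
  [8] u=7 | in ⊤ | out ⊤ | prev ⊥ | push {}
  [9] u=1 | in ⊤ | out ⊤ | prev + | push {5}
  [10] u=0 | in ⊤ | out ⊤ | ==
  [11] u=3 | in ⊤ | out 0 | ==
  [12] u=5 | in ⊤ | out ⊤ | ==

Converged values:
  [0] ⊤
  [1] ⊤
  [2] +
  [3] 0
  [4] +
  [5] ⊤
  [6] ⊤
  [7] ⊤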